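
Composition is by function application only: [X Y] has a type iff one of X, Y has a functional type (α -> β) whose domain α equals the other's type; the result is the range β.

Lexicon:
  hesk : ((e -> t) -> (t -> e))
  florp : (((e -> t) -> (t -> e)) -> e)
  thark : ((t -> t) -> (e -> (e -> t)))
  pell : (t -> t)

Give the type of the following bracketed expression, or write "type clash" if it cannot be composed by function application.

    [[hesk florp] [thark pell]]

(e -> t)

[hesk florp]: (((e -> t) -> (t -> e)) -> e) applied to ((e -> t) -> (t -> e)) yields e.
[thark pell]: ((t -> t) -> (e -> (e -> t))) applied to (t -> t) yields (e -> (e -> t)).
[[hesk florp] [thark pell]]: (e -> (e -> t)) applied to e yields (e -> t).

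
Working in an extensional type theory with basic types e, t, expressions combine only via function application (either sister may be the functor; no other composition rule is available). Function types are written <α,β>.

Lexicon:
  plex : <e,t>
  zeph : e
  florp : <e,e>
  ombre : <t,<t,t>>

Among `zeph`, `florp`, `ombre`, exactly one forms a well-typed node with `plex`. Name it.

zeph — combines: plex : <e,t> takes zeph : e as argument, giving t.
florp : <e,e> — neither side's domain matches the other.
ombre : <t,<t,t>> — neither side's domain matches the other.

zeph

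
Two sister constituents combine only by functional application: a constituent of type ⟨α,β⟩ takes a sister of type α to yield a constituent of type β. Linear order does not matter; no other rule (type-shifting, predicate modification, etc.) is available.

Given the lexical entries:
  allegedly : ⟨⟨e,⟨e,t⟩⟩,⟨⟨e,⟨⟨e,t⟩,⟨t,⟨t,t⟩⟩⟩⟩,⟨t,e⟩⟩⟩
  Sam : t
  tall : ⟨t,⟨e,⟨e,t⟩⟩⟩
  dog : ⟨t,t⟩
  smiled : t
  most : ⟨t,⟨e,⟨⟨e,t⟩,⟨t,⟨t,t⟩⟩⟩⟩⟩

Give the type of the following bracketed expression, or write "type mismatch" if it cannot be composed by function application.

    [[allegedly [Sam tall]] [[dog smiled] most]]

⟨t,e⟩

[Sam tall]: ⟨t,⟨e,⟨e,t⟩⟩⟩ applied to t yields ⟨e,⟨e,t⟩⟩.
[allegedly [Sam tall]]: ⟨⟨e,⟨e,t⟩⟩,⟨⟨e,⟨⟨e,t⟩,⟨t,⟨t,t⟩⟩⟩⟩,⟨t,e⟩⟩⟩ applied to ⟨e,⟨e,t⟩⟩ yields ⟨⟨e,⟨⟨e,t⟩,⟨t,⟨t,t⟩⟩⟩⟩,⟨t,e⟩⟩.
[dog smiled]: ⟨t,t⟩ applied to t yields t.
[[dog smiled] most]: ⟨t,⟨e,⟨⟨e,t⟩,⟨t,⟨t,t⟩⟩⟩⟩⟩ applied to t yields ⟨e,⟨⟨e,t⟩,⟨t,⟨t,t⟩⟩⟩⟩.
[[allegedly [Sam tall]] [[dog smiled] most]]: ⟨⟨e,⟨⟨e,t⟩,⟨t,⟨t,t⟩⟩⟩⟩,⟨t,e⟩⟩ applied to ⟨e,⟨⟨e,t⟩,⟨t,⟨t,t⟩⟩⟩⟩ yields ⟨t,e⟩.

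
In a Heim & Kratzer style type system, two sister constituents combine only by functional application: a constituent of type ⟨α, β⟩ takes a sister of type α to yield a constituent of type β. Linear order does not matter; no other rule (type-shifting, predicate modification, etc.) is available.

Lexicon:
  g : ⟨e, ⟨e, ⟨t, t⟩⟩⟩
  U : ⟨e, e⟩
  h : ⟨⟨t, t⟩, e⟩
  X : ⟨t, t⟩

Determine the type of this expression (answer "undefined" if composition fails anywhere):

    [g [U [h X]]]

[h X] — h of type ⟨⟨t, t⟩, e⟩ combines with X of type ⟨t, t⟩: type e.
[U [h X]] — U of type ⟨e, e⟩ combines with [h X] of type e: type e.
[g [U [h X]]] — g of type ⟨e, ⟨e, ⟨t, t⟩⟩⟩ combines with [U [h X]] of type e: type ⟨e, ⟨t, t⟩⟩.

⟨e, ⟨t, t⟩⟩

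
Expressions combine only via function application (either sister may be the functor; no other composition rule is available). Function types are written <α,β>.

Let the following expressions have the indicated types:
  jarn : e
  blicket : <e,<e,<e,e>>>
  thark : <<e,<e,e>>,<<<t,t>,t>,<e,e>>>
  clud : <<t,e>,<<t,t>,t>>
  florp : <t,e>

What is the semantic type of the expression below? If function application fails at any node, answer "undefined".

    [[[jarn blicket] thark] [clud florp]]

At [jarn blicket], blicket : <e,<e,<e,e>>> takes jarn : e, giving <e,<e,e>>.
At [[jarn blicket] thark], thark : <<e,<e,e>>,<<<t,t>,t>,<e,e>>> takes [jarn blicket] : <e,<e,e>>, giving <<<t,t>,t>,<e,e>>.
At [clud florp], clud : <<t,e>,<<t,t>,t>> takes florp : <t,e>, giving <<t,t>,t>.
At [[[jarn blicket] thark] [clud florp]], [[jarn blicket] thark] : <<<t,t>,t>,<e,e>> takes [clud florp] : <<t,t>,t>, giving <e,e>.

<e,e>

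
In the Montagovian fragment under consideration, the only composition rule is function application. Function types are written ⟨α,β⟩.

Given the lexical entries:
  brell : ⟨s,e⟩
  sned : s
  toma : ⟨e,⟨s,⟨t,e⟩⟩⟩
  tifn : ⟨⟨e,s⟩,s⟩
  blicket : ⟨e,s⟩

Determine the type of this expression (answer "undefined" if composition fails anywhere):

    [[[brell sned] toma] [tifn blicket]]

⟨t,e⟩

[brell sned] — brell of type ⟨s,e⟩ combines with sned of type s: type e.
[[brell sned] toma] — toma of type ⟨e,⟨s,⟨t,e⟩⟩⟩ combines with [brell sned] of type e: type ⟨s,⟨t,e⟩⟩.
[tifn blicket] — tifn of type ⟨⟨e,s⟩,s⟩ combines with blicket of type ⟨e,s⟩: type s.
[[[brell sned] toma] [tifn blicket]] — [[brell sned] toma] of type ⟨s,⟨t,e⟩⟩ combines with [tifn blicket] of type s: type ⟨t,e⟩.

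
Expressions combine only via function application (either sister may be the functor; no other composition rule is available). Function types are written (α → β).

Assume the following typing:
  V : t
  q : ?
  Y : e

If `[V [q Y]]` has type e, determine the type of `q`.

(e → (t → e))

For [V [q Y]] to have type e with V of type t, [q Y] must be the function: [q Y] : (t → e).
For [q Y] to have type (t → e) with Y of type e, q must be the function: q : (e → (t → e)).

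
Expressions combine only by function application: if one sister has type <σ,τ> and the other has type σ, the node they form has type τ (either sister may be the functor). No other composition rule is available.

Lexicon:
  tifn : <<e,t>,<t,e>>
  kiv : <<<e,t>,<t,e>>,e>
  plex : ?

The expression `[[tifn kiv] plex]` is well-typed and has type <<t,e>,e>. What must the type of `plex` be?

At [[tifn kiv] plex] (required: <<t,e>,e>): [tifn kiv] is e, which is not a function with range <<t,e>,e>; hence plex is the functor — type <e,<<t,e>,e>>.

<e,<<t,e>,e>>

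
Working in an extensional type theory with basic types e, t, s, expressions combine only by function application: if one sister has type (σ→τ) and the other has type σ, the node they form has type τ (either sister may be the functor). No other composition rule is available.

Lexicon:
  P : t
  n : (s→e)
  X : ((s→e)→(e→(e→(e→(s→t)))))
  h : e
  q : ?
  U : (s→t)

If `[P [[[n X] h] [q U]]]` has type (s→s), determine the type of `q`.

((s→t)→((e→(e→(s→t)))→(t→(s→s))))

For [P [[[n X] h] [q U]]] to have type (s→s) with P of type t, [[[n X] h] [q U]] must be the function: [[[n X] h] [q U]] : (t→(s→s)).
For [[[n X] h] [q U]] to have type (t→(s→s)) with [[n X] h] of type (e→(e→(s→t))), [q U] must be the function: [q U] : ((e→(e→(s→t)))→(t→(s→s))).
For [q U] to have type ((e→(e→(s→t)))→(t→(s→s))) with U of type (s→t), q must be the function: q : ((s→t)→((e→(e→(s→t)))→(t→(s→s)))).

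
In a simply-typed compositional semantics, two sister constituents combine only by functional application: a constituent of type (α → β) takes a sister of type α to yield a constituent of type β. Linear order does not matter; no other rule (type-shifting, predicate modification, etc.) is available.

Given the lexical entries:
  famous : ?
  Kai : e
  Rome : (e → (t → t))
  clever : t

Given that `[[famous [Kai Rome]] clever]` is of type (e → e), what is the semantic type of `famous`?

[[famous [Kai Rome]] clever] must have type (e → e). The sister clever has type t; that is not a function onto (e → e), so [famous [Kai Rome]] must be the functor, of type (t → (e → e)).
[famous [Kai Rome]] must have type (t → (e → e)). The sister [Kai Rome] has type (t → t); that is not a function onto (t → (e → e)), so famous must be the functor, of type ((t → t) → (t → (e → e))).

((t → t) → (t → (e → e)))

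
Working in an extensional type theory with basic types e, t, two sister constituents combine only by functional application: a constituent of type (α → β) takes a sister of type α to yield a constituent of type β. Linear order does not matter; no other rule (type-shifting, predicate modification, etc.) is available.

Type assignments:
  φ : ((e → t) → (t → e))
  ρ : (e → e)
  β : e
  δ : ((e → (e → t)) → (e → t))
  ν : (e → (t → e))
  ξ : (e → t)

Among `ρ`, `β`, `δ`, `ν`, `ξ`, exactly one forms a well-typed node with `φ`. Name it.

ρ : (e → e) — does not combine with φ.
β : e — does not combine with φ.
δ : ((e → (e → t)) → (e → t)) — does not combine with φ.
ν : (e → (t → e)) — does not combine with φ.
ξ — combines: φ : ((e → t) → (t → e)) takes ξ : (e → t) as argument, giving (t → e).

ξ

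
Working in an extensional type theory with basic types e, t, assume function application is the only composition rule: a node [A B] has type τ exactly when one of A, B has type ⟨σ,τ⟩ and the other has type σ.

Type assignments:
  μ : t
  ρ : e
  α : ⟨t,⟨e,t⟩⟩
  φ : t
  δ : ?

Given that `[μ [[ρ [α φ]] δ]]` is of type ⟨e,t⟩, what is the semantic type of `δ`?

⟨t,⟨t,⟨e,t⟩⟩⟩

For [μ [[ρ [α φ]] δ]] to have type ⟨e,t⟩ with μ of type t, [[ρ [α φ]] δ] must be the function: [[ρ [α φ]] δ] : ⟨t,⟨e,t⟩⟩.
For [[ρ [α φ]] δ] to have type ⟨t,⟨e,t⟩⟩ with [ρ [α φ]] of type t, δ must be the function: δ : ⟨t,⟨t,⟨e,t⟩⟩⟩.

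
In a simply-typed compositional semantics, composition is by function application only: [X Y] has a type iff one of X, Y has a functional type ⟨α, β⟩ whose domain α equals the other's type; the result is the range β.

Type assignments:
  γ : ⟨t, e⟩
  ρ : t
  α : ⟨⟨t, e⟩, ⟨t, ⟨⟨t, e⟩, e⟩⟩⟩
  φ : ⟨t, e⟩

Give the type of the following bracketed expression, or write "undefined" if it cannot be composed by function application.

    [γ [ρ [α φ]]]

At [α φ], α : ⟨⟨t, e⟩, ⟨t, ⟨⟨t, e⟩, e⟩⟩⟩ takes φ : ⟨t, e⟩, giving ⟨t, ⟨⟨t, e⟩, e⟩⟩.
At [ρ [α φ]], [α φ] : ⟨t, ⟨⟨t, e⟩, e⟩⟩ takes ρ : t, giving ⟨⟨t, e⟩, e⟩.
At [γ [ρ [α φ]]], [ρ [α φ]] : ⟨⟨t, e⟩, e⟩ takes γ : ⟨t, e⟩, giving e.

e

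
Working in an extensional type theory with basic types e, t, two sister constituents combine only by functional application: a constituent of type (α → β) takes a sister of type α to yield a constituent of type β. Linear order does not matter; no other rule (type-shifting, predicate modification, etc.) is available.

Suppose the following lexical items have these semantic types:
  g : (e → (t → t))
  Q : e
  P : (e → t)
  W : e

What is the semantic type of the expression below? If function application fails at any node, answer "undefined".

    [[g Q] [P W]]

At [g Q], g : (e → (t → t)) takes Q : e, giving (t → t).
At [P W], P : (e → t) takes W : e, giving t.
At [[g Q] [P W]], [g Q] : (t → t) takes [P W] : t, giving t.

t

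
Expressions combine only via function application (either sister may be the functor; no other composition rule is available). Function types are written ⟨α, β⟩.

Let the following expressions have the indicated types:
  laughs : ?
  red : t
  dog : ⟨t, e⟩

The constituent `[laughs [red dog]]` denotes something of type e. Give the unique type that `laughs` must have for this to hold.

At [laughs [red dog]] (required: e): [red dog] is e, which is not a function with range e; hence laughs is the functor — type ⟨e, e⟩.

⟨e, e⟩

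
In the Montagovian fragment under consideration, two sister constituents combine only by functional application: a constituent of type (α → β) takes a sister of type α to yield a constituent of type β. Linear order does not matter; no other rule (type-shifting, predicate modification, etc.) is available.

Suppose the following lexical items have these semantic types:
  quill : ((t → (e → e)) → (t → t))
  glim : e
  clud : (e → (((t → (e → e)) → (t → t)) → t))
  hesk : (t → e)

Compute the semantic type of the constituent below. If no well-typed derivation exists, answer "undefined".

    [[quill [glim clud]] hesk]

e

At [glim clud], clud : (e → (((t → (e → e)) → (t → t)) → t)) takes glim : e, giving (((t → (e → e)) → (t → t)) → t).
At [quill [glim clud]], [glim clud] : (((t → (e → e)) → (t → t)) → t) takes quill : ((t → (e → e)) → (t → t)), giving t.
At [[quill [glim clud]] hesk], hesk : (t → e) takes [quill [glim clud]] : t, giving e.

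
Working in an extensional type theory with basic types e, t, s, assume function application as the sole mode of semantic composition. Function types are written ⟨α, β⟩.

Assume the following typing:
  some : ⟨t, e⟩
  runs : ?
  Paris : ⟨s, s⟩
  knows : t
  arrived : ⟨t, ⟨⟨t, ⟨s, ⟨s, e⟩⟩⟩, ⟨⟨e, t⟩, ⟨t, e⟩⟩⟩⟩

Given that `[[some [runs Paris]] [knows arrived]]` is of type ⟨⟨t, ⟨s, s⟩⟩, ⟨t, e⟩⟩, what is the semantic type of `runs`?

[[some [runs Paris]] [knows arrived]] must have type ⟨⟨t, ⟨s, s⟩⟩, ⟨t, e⟩⟩. The sister [knows arrived] has type ⟨⟨t, ⟨s, ⟨s, e⟩⟩⟩, ⟨⟨e, t⟩, ⟨t, e⟩⟩⟩; that is not a function onto ⟨⟨t, ⟨s, s⟩⟩, ⟨t, e⟩⟩, so [some [runs Paris]] must be the functor, of type ⟨⟨⟨t, ⟨s, ⟨s, e⟩⟩⟩, ⟨⟨e, t⟩, ⟨t, e⟩⟩⟩, ⟨⟨t, ⟨s, s⟩⟩, ⟨t, e⟩⟩⟩.
[some [runs Paris]] must have type ⟨⟨⟨t, ⟨s, ⟨s, e⟩⟩⟩, ⟨⟨e, t⟩, ⟨t, e⟩⟩⟩, ⟨⟨t, ⟨s, s⟩⟩, ⟨t, e⟩⟩⟩. The sister some has type ⟨t, e⟩; that is not a function onto ⟨⟨⟨t, ⟨s, ⟨s, e⟩⟩⟩, ⟨⟨e, t⟩, ⟨t, e⟩⟩⟩, ⟨⟨t, ⟨s, s⟩⟩, ⟨t, e⟩⟩⟩, so [runs Paris] must be the functor, of type ⟨⟨t, e⟩, ⟨⟨⟨t, ⟨s, ⟨s, e⟩⟩⟩, ⟨⟨e, t⟩, ⟨t, e⟩⟩⟩, ⟨⟨t, ⟨s, s⟩⟩, ⟨t, e⟩⟩⟩⟩.
[runs Paris] must have type ⟨⟨t, e⟩, ⟨⟨⟨t, ⟨s, ⟨s, e⟩⟩⟩, ⟨⟨e, t⟩, ⟨t, e⟩⟩⟩, ⟨⟨t, ⟨s, s⟩⟩, ⟨t, e⟩⟩⟩⟩. The sister Paris has type ⟨s, s⟩; that is not a function onto ⟨⟨t, e⟩, ⟨⟨⟨t, ⟨s, ⟨s, e⟩⟩⟩, ⟨⟨e, t⟩, ⟨t, e⟩⟩⟩, ⟨⟨t, ⟨s, s⟩⟩, ⟨t, e⟩⟩⟩⟩, so runs must be the functor, of type ⟨⟨s, s⟩, ⟨⟨t, e⟩, ⟨⟨⟨t, ⟨s, ⟨s, e⟩⟩⟩, ⟨⟨e, t⟩, ⟨t, e⟩⟩⟩, ⟨⟨t, ⟨s, s⟩⟩, ⟨t, e⟩⟩⟩⟩⟩.

⟨⟨s, s⟩, ⟨⟨t, e⟩, ⟨⟨⟨t, ⟨s, ⟨s, e⟩⟩⟩, ⟨⟨e, t⟩, ⟨t, e⟩⟩⟩, ⟨⟨t, ⟨s, s⟩⟩, ⟨t, e⟩⟩⟩⟩⟩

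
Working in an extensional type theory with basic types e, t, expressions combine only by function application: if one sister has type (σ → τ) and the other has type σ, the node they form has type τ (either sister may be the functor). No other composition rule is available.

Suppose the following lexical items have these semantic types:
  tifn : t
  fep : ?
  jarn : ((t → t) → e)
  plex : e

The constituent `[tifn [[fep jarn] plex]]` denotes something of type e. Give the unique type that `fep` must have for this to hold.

[tifn [[fep jarn] plex]] is required to be e. tifn : t cannot yield e as functor, so [[fep jarn] plex] : (t → e).
[[fep jarn] plex] is required to be (t → e). plex : e cannot yield (t → e) as functor, so [fep jarn] : (e → (t → e)).
[fep jarn] is required to be (e → (t → e)). jarn : ((t → t) → e) cannot yield (e → (t → e)) as functor, so fep : (((t → t) → e) → (e → (t → e))).

(((t → t) → e) → (e → (t → e)))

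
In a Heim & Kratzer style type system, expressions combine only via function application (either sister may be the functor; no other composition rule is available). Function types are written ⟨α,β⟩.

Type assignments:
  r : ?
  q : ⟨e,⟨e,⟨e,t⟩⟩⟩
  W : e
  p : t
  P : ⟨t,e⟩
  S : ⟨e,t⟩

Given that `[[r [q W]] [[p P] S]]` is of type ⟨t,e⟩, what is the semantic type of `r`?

⟨⟨e,⟨e,t⟩⟩,⟨t,⟨t,e⟩⟩⟩

For [[r [q W]] [[p P] S]] to have type ⟨t,e⟩ with [[p P] S] of type t, [r [q W]] must be the function: [r [q W]] : ⟨t,⟨t,e⟩⟩.
For [r [q W]] to have type ⟨t,⟨t,e⟩⟩ with [q W] of type ⟨e,⟨e,t⟩⟩, r must be the function: r : ⟨⟨e,⟨e,t⟩⟩,⟨t,⟨t,e⟩⟩⟩.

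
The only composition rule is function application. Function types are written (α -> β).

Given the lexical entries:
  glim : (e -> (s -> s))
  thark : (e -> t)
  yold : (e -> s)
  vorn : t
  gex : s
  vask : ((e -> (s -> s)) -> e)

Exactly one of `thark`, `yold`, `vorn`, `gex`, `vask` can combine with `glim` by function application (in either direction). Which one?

thark : (e -> t) — does not combine with glim.
yold : (e -> s) — does not combine with glim.
vorn : t — does not combine with glim.
gex : s — does not combine with glim.
vask — combines: vask : ((e -> (s -> s)) -> e) takes glim : (e -> (s -> s)) as argument, giving e.

vask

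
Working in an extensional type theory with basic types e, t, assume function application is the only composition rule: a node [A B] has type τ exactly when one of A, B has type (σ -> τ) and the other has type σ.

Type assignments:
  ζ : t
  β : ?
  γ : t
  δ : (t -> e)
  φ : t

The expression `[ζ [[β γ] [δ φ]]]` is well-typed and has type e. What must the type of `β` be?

(t -> (e -> (t -> e)))

[ζ [[β γ] [δ φ]]] is required to be e. ζ : t cannot yield e as functor, so [[β γ] [δ φ]] : (t -> e).
[[β γ] [δ φ]] is required to be (t -> e). [δ φ] : e cannot yield (t -> e) as functor, so [β γ] : (e -> (t -> e)).
[β γ] is required to be (e -> (t -> e)). γ : t cannot yield (e -> (t -> e)) as functor, so β : (t -> (e -> (t -> e))).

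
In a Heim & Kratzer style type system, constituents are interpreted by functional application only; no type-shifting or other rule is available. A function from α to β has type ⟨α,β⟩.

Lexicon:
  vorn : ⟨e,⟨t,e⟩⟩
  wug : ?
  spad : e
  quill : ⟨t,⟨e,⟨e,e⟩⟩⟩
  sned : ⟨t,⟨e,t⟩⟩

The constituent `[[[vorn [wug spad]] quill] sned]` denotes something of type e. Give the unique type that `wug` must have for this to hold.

⟨e,⟨⟨e,⟨t,e⟩⟩,⟨⟨t,⟨e,⟨e,e⟩⟩⟩,⟨⟨t,⟨e,t⟩⟩,e⟩⟩⟩⟩

[[[vorn [wug spad]] quill] sned] is required to be e. sned : ⟨t,⟨e,t⟩⟩ cannot yield e as functor, so [[vorn [wug spad]] quill] : ⟨⟨t,⟨e,t⟩⟩,e⟩.
[[vorn [wug spad]] quill] is required to be ⟨⟨t,⟨e,t⟩⟩,e⟩. quill : ⟨t,⟨e,⟨e,e⟩⟩⟩ cannot yield ⟨⟨t,⟨e,t⟩⟩,e⟩ as functor, so [vorn [wug spad]] : ⟨⟨t,⟨e,⟨e,e⟩⟩⟩,⟨⟨t,⟨e,t⟩⟩,e⟩⟩.
[vorn [wug spad]] is required to be ⟨⟨t,⟨e,⟨e,e⟩⟩⟩,⟨⟨t,⟨e,t⟩⟩,e⟩⟩. vorn : ⟨e,⟨t,e⟩⟩ cannot yield ⟨⟨t,⟨e,⟨e,e⟩⟩⟩,⟨⟨t,⟨e,t⟩⟩,e⟩⟩ as functor, so [wug spad] : ⟨⟨e,⟨t,e⟩⟩,⟨⟨t,⟨e,⟨e,e⟩⟩⟩,⟨⟨t,⟨e,t⟩⟩,e⟩⟩⟩.
[wug spad] is required to be ⟨⟨e,⟨t,e⟩⟩,⟨⟨t,⟨e,⟨e,e⟩⟩⟩,⟨⟨t,⟨e,t⟩⟩,e⟩⟩⟩. spad : e cannot yield ⟨⟨e,⟨t,e⟩⟩,⟨⟨t,⟨e,⟨e,e⟩⟩⟩,⟨⟨t,⟨e,t⟩⟩,e⟩⟩⟩ as functor, so wug : ⟨e,⟨⟨e,⟨t,e⟩⟩,⟨⟨t,⟨e,⟨e,e⟩⟩⟩,⟨⟨t,⟨e,t⟩⟩,e⟩⟩⟩⟩.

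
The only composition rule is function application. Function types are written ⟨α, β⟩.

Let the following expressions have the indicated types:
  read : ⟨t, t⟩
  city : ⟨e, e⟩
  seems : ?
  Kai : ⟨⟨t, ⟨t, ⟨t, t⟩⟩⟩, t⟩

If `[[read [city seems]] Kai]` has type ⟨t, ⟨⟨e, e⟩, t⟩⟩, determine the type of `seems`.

⟨⟨e, e⟩, ⟨⟨t, t⟩, ⟨⟨⟨t, ⟨t, ⟨t, t⟩⟩⟩, t⟩, ⟨t, ⟨⟨e, e⟩, t⟩⟩⟩⟩⟩

[[read [city seems]] Kai] must have type ⟨t, ⟨⟨e, e⟩, t⟩⟩. The sister Kai has type ⟨⟨t, ⟨t, ⟨t, t⟩⟩⟩, t⟩; that is not a function onto ⟨t, ⟨⟨e, e⟩, t⟩⟩, so [read [city seems]] must be the functor, of type ⟨⟨⟨t, ⟨t, ⟨t, t⟩⟩⟩, t⟩, ⟨t, ⟨⟨e, e⟩, t⟩⟩⟩.
[read [city seems]] must have type ⟨⟨⟨t, ⟨t, ⟨t, t⟩⟩⟩, t⟩, ⟨t, ⟨⟨e, e⟩, t⟩⟩⟩. The sister read has type ⟨t, t⟩; that is not a function onto ⟨⟨⟨t, ⟨t, ⟨t, t⟩⟩⟩, t⟩, ⟨t, ⟨⟨e, e⟩, t⟩⟩⟩, so [city seems] must be the functor, of type ⟨⟨t, t⟩, ⟨⟨⟨t, ⟨t, ⟨t, t⟩⟩⟩, t⟩, ⟨t, ⟨⟨e, e⟩, t⟩⟩⟩⟩.
[city seems] must have type ⟨⟨t, t⟩, ⟨⟨⟨t, ⟨t, ⟨t, t⟩⟩⟩, t⟩, ⟨t, ⟨⟨e, e⟩, t⟩⟩⟩⟩. The sister city has type ⟨e, e⟩; that is not a function onto ⟨⟨t, t⟩, ⟨⟨⟨t, ⟨t, ⟨t, t⟩⟩⟩, t⟩, ⟨t, ⟨⟨e, e⟩, t⟩⟩⟩⟩, so seems must be the functor, of type ⟨⟨e, e⟩, ⟨⟨t, t⟩, ⟨⟨⟨t, ⟨t, ⟨t, t⟩⟩⟩, t⟩, ⟨t, ⟨⟨e, e⟩, t⟩⟩⟩⟩⟩.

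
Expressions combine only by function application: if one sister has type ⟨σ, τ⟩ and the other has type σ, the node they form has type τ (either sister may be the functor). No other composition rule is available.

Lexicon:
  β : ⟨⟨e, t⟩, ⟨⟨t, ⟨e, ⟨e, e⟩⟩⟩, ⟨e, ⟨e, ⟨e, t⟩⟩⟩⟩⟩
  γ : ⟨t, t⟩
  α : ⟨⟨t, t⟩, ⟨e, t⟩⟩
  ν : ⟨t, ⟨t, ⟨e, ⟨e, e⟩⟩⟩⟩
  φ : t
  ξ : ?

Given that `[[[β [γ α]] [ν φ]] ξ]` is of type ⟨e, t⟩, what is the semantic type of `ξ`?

⟨⟨e, ⟨e, ⟨e, t⟩⟩⟩, ⟨e, t⟩⟩

[[[β [γ α]] [ν φ]] ξ] is required to be ⟨e, t⟩. [[β [γ α]] [ν φ]] : ⟨e, ⟨e, ⟨e, t⟩⟩⟩ cannot yield ⟨e, t⟩ as functor, so ξ : ⟨⟨e, ⟨e, ⟨e, t⟩⟩⟩, ⟨e, t⟩⟩.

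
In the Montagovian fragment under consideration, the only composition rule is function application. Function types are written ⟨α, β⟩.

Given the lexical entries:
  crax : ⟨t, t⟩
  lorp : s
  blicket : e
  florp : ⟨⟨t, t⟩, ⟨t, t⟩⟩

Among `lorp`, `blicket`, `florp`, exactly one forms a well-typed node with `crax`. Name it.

florp

lorp : s — does not combine with crax.
blicket : e — does not combine with crax.
florp — combines: florp : ⟨⟨t, t⟩, ⟨t, t⟩⟩ takes crax : ⟨t, t⟩ as argument, giving ⟨t, t⟩.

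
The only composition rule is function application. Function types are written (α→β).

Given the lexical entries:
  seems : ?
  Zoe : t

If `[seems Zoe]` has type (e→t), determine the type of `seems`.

(t→(e→t))

[seems Zoe] is required to be (e→t). Zoe : t cannot yield (e→t) as functor, so seems : (t→(e→t)).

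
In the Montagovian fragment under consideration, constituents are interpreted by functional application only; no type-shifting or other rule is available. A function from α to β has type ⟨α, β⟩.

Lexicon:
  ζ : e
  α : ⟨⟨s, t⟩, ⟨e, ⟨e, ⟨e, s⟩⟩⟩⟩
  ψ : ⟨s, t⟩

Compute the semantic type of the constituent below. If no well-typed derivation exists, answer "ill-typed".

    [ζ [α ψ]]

[α ψ]: ⟨⟨s, t⟩, ⟨e, ⟨e, ⟨e, s⟩⟩⟩⟩ applied to ⟨s, t⟩ yields ⟨e, ⟨e, ⟨e, s⟩⟩⟩.
[ζ [α ψ]]: ⟨e, ⟨e, ⟨e, s⟩⟩⟩ applied to e yields ⟨e, ⟨e, s⟩⟩.

⟨e, ⟨e, s⟩⟩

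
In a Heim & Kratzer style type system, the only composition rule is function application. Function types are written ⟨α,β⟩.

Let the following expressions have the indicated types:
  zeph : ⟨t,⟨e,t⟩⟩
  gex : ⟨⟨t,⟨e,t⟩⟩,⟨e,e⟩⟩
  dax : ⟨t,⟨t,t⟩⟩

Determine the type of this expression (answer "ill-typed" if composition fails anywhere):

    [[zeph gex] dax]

ill-typed

[zeph gex]: ⟨⟨t,⟨e,t⟩⟩,⟨e,e⟩⟩ applied to ⟨t,⟨e,t⟩⟩ yields ⟨e,e⟩.
At [[zeph gex] dax]: neither ⟨e,e⟩ nor ⟨t,⟨t,t⟩⟩ can take the other as argument; the node is ill-typed.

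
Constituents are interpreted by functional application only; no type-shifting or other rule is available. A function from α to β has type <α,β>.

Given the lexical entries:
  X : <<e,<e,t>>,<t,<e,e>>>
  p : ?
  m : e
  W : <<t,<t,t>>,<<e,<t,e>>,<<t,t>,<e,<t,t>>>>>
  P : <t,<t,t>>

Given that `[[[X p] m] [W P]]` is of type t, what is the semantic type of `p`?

At [[[X p] m] [W P]] (required: t): [W P] is <<e,<t,e>>,<<t,t>,<e,<t,t>>>>, which is not a function with range t; hence [[X p] m] is the functor — type <<<e,<t,e>>,<<t,t>,<e,<t,t>>>>,t>.
At [[X p] m] (required: <<<e,<t,e>>,<<t,t>,<e,<t,t>>>>,t>): m is e, which is not a function with range <<<e,<t,e>>,<<t,t>,<e,<t,t>>>>,t>; hence [X p] is the functor — type <e,<<<e,<t,e>>,<<t,t>,<e,<t,t>>>>,t>>.
At [X p] (required: <e,<<<e,<t,e>>,<<t,t>,<e,<t,t>>>>,t>>): X is <<e,<e,t>>,<t,<e,e>>>, which is not a function with range <e,<<<e,<t,e>>,<<t,t>,<e,<t,t>>>>,t>>; hence p is the functor — type <<<e,<e,t>>,<t,<e,e>>>,<e,<<<e,<t,e>>,<<t,t>,<e,<t,t>>>>,t>>>.

<<<e,<e,t>>,<t,<e,e>>>,<e,<<<e,<t,e>>,<<t,t>,<e,<t,t>>>>,t>>>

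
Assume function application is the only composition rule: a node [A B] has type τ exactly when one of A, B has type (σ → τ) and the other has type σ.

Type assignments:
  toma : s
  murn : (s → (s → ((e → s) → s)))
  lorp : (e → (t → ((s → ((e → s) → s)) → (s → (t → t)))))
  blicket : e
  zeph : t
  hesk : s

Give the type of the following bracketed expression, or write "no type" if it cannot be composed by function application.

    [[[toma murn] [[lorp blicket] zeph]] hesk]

(t → t)

[toma murn]: murn is (s → (s → ((e → s) → s))), toma is s; result (s → ((e → s) → s)).
[lorp blicket]: lorp is (e → (t → ((s → ((e → s) → s)) → (s → (t → t))))), blicket is e; result (t → ((s → ((e → s) → s)) → (s → (t → t)))).
[[lorp blicket] zeph]: [lorp blicket] is (t → ((s → ((e → s) → s)) → (s → (t → t)))), zeph is t; result ((s → ((e → s) → s)) → (s → (t → t))).
[[toma murn] [[lorp blicket] zeph]]: [[lorp blicket] zeph] is ((s → ((e → s) → s)) → (s → (t → t))), [toma murn] is (s → ((e → s) → s)); result (s → (t → t)).
[[[toma murn] [[lorp blicket] zeph]] hesk]: [[toma murn] [[lorp blicket] zeph]] is (s → (t → t)), hesk is s; result (t → t).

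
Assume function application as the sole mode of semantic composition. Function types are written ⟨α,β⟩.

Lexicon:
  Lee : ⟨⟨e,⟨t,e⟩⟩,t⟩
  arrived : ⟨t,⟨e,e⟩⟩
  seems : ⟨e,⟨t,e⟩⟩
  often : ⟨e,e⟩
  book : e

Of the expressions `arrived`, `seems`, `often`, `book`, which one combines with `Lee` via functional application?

arrived : ⟨t,⟨e,e⟩⟩ — no; Lee wants ⟨e,⟨t,e⟩⟩, and arrived wants t.
seems — combines: Lee : ⟨⟨e,⟨t,e⟩⟩,t⟩ takes seems : ⟨e,⟨t,e⟩⟩ as argument, giving t.
often : ⟨e,e⟩ — no; Lee wants ⟨e,⟨t,e⟩⟩, and often wants e.
book : e — no; Lee wants ⟨e,⟨t,e⟩⟩, and book wants nothing (atomic).

seems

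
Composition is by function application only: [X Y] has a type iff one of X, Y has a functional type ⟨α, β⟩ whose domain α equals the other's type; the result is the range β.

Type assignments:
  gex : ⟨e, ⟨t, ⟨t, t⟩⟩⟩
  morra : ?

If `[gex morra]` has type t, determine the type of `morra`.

⟨⟨e, ⟨t, ⟨t, t⟩⟩⟩, t⟩

[gex morra] is required to be t. gex : ⟨e, ⟨t, ⟨t, t⟩⟩⟩ cannot yield t as functor, so morra : ⟨⟨e, ⟨t, ⟨t, t⟩⟩⟩, t⟩.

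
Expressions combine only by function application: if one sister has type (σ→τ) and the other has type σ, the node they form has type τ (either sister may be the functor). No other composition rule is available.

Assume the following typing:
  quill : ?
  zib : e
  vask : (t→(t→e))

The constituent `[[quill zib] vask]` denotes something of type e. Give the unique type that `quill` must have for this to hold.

At [[quill zib] vask] (required: e): vask is (t→(t→e)), which is not a function with range e; hence [quill zib] is the functor — type ((t→(t→e))→e).
At [quill zib] (required: ((t→(t→e))→e)): zib is e, which is not a function with range ((t→(t→e))→e); hence quill is the functor — type (e→((t→(t→e))→e)).

(e→((t→(t→e))→e))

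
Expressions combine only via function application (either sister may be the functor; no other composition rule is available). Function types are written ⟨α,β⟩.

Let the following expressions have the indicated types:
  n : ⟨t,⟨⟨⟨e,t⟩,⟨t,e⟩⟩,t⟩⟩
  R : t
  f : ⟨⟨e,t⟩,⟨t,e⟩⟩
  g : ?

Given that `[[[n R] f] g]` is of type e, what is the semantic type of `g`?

⟨t,e⟩

[[[n R] f] g] must have type e. The sister [[n R] f] has type t; that is not a function onto e, so g must be the functor, of type ⟨t,e⟩.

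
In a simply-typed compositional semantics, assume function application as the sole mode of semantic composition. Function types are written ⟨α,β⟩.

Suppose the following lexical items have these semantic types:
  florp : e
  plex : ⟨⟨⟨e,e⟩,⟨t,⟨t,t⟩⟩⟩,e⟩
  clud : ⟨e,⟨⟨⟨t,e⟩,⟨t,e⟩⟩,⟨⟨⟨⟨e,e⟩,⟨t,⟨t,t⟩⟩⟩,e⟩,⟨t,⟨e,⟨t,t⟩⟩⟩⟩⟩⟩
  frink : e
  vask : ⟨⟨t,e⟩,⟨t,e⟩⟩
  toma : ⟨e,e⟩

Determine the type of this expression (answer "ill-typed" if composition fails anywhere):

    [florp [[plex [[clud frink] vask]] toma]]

At [clud frink], clud : ⟨e,⟨⟨⟨t,e⟩,⟨t,e⟩⟩,⟨⟨⟨⟨e,e⟩,⟨t,⟨t,t⟩⟩⟩,e⟩,⟨t,⟨e,⟨t,t⟩⟩⟩⟩⟩⟩ takes frink : e, giving ⟨⟨⟨t,e⟩,⟨t,e⟩⟩,⟨⟨⟨⟨e,e⟩,⟨t,⟨t,t⟩⟩⟩,e⟩,⟨t,⟨e,⟨t,t⟩⟩⟩⟩⟩.
At [[clud frink] vask], [clud frink] : ⟨⟨⟨t,e⟩,⟨t,e⟩⟩,⟨⟨⟨⟨e,e⟩,⟨t,⟨t,t⟩⟩⟩,e⟩,⟨t,⟨e,⟨t,t⟩⟩⟩⟩⟩ takes vask : ⟨⟨t,e⟩,⟨t,e⟩⟩, giving ⟨⟨⟨⟨e,e⟩,⟨t,⟨t,t⟩⟩⟩,e⟩,⟨t,⟨e,⟨t,t⟩⟩⟩⟩.
At [plex [[clud frink] vask]], [[clud frink] vask] : ⟨⟨⟨⟨e,e⟩,⟨t,⟨t,t⟩⟩⟩,e⟩,⟨t,⟨e,⟨t,t⟩⟩⟩⟩ takes plex : ⟨⟨⟨e,e⟩,⟨t,⟨t,t⟩⟩⟩,e⟩, giving ⟨t,⟨e,⟨t,t⟩⟩⟩.
[[plex [[clud frink] vask]] toma]: ⟨t,⟨e,⟨t,t⟩⟩⟩ with ⟨e,e⟩ — neither is a function whose domain matches the other; composition fails here.

ill-typed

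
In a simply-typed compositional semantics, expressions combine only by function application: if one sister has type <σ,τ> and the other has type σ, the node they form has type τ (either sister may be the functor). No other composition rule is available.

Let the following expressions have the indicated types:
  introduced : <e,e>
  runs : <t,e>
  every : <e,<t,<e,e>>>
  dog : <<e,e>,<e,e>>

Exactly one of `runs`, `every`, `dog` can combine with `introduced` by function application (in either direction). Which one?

runs : <t,e> — neither side's domain matches the other.
every : <e,<t,<e,e>>> — neither side's domain matches the other.
dog — combines: dog : <<e,e>,<e,e>> takes introduced : <e,e> as argument, giving <e,e>.

dog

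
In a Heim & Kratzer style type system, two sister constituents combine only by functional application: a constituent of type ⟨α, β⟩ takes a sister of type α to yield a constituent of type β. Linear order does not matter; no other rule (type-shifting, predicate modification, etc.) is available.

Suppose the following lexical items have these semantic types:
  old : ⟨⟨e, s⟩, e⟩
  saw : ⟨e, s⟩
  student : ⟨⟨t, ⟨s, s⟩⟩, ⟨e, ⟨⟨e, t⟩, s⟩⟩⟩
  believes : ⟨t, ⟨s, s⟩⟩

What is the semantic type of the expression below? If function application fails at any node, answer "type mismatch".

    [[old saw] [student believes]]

⟨⟨e, t⟩, s⟩

[old saw] — old of type ⟨⟨e, s⟩, e⟩ combines with saw of type ⟨e, s⟩: type e.
[student believes] — student of type ⟨⟨t, ⟨s, s⟩⟩, ⟨e, ⟨⟨e, t⟩, s⟩⟩⟩ combines with believes of type ⟨t, ⟨s, s⟩⟩: type ⟨e, ⟨⟨e, t⟩, s⟩⟩.
[[old saw] [student believes]] — [student believes] of type ⟨e, ⟨⟨e, t⟩, s⟩⟩ combines with [old saw] of type e: type ⟨⟨e, t⟩, s⟩.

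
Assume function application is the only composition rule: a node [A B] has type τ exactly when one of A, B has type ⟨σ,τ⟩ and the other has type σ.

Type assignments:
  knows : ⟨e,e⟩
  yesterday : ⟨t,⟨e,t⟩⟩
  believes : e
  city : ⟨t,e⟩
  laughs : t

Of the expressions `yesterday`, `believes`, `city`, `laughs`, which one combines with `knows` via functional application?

believes

yesterday : ⟨t,⟨e,t⟩⟩ — does not combine with knows.
believes — combines: knows : ⟨e,e⟩ takes believes : e as argument, giving e.
city : ⟨t,e⟩ — does not combine with knows.
laughs : t — does not combine with knows.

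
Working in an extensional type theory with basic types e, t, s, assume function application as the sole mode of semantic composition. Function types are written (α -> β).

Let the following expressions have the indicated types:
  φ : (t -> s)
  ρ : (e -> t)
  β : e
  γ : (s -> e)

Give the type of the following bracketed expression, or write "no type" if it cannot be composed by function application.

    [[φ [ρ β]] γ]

e

[ρ β]: (e -> t) applied to e yields t.
[φ [ρ β]]: (t -> s) applied to t yields s.
[[φ [ρ β]] γ]: (s -> e) applied to s yields e.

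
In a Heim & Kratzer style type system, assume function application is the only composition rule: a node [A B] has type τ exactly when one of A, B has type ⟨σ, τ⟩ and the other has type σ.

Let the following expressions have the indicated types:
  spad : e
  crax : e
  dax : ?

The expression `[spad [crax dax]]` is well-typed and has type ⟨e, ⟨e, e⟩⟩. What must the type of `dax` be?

For [spad [crax dax]] to have type ⟨e, ⟨e, e⟩⟩ with spad of type e, [crax dax] must be the function: [crax dax] : ⟨e, ⟨e, ⟨e, e⟩⟩⟩.
For [crax dax] to have type ⟨e, ⟨e, ⟨e, e⟩⟩⟩ with crax of type e, dax must be the function: dax : ⟨e, ⟨e, ⟨e, ⟨e, e⟩⟩⟩⟩.

⟨e, ⟨e, ⟨e, ⟨e, e⟩⟩⟩⟩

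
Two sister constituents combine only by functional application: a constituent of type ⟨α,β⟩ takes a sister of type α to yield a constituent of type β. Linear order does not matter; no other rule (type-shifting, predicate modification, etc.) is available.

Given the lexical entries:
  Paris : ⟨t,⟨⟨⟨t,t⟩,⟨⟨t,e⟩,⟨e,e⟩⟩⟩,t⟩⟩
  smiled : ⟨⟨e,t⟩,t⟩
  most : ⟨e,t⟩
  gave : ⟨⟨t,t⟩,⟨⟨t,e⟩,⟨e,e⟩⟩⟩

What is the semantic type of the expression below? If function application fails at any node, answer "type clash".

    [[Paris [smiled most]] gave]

[smiled most]: ⟨⟨e,t⟩,t⟩ applied to ⟨e,t⟩ yields t.
[Paris [smiled most]]: ⟨t,⟨⟨⟨t,t⟩,⟨⟨t,e⟩,⟨e,e⟩⟩⟩,t⟩⟩ applied to t yields ⟨⟨⟨t,t⟩,⟨⟨t,e⟩,⟨e,e⟩⟩⟩,t⟩.
[[Paris [smiled most]] gave]: ⟨⟨⟨t,t⟩,⟨⟨t,e⟩,⟨e,e⟩⟩⟩,t⟩ applied to ⟨⟨t,t⟩,⟨⟨t,e⟩,⟨e,e⟩⟩⟩ yields t.

t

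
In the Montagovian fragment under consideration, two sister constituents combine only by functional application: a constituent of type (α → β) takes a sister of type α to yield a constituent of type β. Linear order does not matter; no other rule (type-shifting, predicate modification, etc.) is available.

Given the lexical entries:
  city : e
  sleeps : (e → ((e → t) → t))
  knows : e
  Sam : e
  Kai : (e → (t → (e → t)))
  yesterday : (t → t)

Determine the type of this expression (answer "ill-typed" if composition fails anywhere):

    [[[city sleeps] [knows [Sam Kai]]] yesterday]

ill-typed

[city sleeps]: sleeps is (e → ((e → t) → t)), city is e; result ((e → t) → t).
[Sam Kai]: Kai is (e → (t → (e → t))), Sam is e; result (t → (e → t)).
At [knows [Sam Kai]]: neither e nor (t → (e → t)) can take the other as argument; the node is ill-typed.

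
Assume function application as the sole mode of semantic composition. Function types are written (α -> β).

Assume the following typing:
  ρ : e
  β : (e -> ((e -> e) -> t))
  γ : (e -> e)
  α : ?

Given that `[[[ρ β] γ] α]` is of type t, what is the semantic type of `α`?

(t -> t)

At [[[ρ β] γ] α] (required: t): [[ρ β] γ] is t, which is not a function with range t; hence α is the functor — type (t -> t).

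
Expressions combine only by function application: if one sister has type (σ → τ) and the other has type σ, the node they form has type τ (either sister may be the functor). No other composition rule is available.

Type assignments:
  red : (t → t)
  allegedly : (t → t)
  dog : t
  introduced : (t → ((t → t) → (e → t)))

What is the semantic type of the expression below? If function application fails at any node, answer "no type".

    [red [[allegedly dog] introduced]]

[allegedly dog]: (t → t) applied to t yields t.
[[allegedly dog] introduced]: (t → ((t → t) → (e → t))) applied to t yields ((t → t) → (e → t)).
[red [[allegedly dog] introduced]]: ((t → t) → (e → t)) applied to (t → t) yields (e → t).

(e → t)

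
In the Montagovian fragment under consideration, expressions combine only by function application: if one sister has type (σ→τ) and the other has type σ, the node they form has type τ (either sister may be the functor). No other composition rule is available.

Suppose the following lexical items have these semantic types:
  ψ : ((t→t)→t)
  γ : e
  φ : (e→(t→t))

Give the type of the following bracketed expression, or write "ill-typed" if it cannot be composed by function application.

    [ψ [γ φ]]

t

[γ φ]: (e→(t→t)) applied to e yields (t→t).
[ψ [γ φ]]: ((t→t)→t) applied to (t→t) yields t.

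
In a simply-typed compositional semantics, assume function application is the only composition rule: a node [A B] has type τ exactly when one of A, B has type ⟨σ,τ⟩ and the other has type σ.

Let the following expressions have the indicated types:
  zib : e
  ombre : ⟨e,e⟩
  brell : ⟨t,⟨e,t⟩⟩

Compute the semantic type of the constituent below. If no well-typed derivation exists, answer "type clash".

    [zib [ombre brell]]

type clash

[ombre brell]: ⟨e,e⟩ with ⟨t,⟨e,t⟩⟩ — neither is a function whose domain matches the other; composition fails here.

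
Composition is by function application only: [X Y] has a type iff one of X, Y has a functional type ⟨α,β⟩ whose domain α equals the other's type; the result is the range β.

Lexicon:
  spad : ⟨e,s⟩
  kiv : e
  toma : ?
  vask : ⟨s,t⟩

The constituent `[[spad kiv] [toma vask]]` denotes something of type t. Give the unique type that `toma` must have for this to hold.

⟨⟨s,t⟩,⟨s,t⟩⟩

At [[spad kiv] [toma vask]] (required: t): [spad kiv] is s, which is not a function with range t; hence [toma vask] is the functor — type ⟨s,t⟩.
At [toma vask] (required: ⟨s,t⟩): vask is ⟨s,t⟩, which is not a function with range ⟨s,t⟩; hence toma is the functor — type ⟨⟨s,t⟩,⟨s,t⟩⟩.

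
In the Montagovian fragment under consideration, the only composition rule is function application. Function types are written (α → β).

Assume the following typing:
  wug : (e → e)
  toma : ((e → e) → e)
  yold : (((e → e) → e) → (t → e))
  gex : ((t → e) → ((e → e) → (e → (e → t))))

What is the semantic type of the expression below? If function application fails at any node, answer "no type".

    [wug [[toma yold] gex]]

(e → (e → t))

[toma yold]: (((e → e) → e) → (t → e)) applied to ((e → e) → e) yields (t → e).
[[toma yold] gex]: ((t → e) → ((e → e) → (e → (e → t)))) applied to (t → e) yields ((e → e) → (e → (e → t))).
[wug [[toma yold] gex]]: ((e → e) → (e → (e → t))) applied to (e → e) yields (e → (e → t)).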